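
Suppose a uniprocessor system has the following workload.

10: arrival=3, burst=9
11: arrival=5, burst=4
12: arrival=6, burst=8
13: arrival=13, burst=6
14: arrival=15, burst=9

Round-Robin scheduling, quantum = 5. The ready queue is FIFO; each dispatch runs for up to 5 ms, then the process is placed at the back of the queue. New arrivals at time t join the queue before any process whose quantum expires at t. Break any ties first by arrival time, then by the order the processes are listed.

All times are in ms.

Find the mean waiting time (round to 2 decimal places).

12.60

Gantt: | idle 0-3 | 10 3-8 | 11 8-12 | 12 12-17 | 10 17-21 | 13 21-26 | 14 26-31 | 12 31-34 | 13 34-35 | 14 35-39 |
Completion: 10=21  11=12  12=34  13=35  14=39
Turnaround (C−A): 10=18  11=7  12=28  13=22  14=24
Waiting times: 10=9, 11=3, 12=20, 13=16, 14=15
Average waiting = (9+3+20+16+15) / 5 = 63/5 = 12.60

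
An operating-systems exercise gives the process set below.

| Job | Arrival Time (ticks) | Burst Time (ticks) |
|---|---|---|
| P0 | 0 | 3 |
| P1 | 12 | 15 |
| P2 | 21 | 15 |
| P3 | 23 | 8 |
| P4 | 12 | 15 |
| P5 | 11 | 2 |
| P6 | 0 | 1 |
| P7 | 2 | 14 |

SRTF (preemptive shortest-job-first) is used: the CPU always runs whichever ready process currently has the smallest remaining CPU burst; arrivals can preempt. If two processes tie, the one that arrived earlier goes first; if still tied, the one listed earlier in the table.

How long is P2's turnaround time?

Gantt: | P6 0-1 | P0 1-4 | P7 4-11 | P5 11-13 | P7 13-20 | P1 20-23 | P3 23-31 | P1 31-43 | P4 43-58 | P2 58-73 |
Completion: P0=4  P1=43  P2=73  P3=31  P4=58  P5=13  P6=1  P7=20
Turnaround (C−A): P0=4  P1=31  P2=52  P3=8  P4=46  P5=2  P6=1  P7=18
Turnaround(P2) = completion − arrival = 73 − 21 = 52

52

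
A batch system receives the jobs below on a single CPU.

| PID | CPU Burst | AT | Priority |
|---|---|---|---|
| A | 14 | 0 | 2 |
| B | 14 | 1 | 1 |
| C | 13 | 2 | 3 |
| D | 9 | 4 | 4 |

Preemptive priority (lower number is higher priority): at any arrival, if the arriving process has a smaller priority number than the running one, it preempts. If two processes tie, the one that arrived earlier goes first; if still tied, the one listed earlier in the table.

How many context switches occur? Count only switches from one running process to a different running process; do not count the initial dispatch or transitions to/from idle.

Schedule: | A 0-1 | B 1-15 | A 15-28 | C 28-41 | D 41-50 |
Completion: A=28  B=15  C=41  D=50

4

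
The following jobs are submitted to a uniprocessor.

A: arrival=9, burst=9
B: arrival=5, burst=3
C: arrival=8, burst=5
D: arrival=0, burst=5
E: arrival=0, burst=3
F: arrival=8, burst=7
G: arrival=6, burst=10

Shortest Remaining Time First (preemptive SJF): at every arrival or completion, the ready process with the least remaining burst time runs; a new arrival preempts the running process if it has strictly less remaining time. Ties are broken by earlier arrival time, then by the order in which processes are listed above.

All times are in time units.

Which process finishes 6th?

Timeline: | E 0-3 | D 3-8 | B 8-11 | C 11-16 | F 16-23 | A 23-32 | G 32-42 |
Completion: A=32  B=11  C=16  D=8  E=3  F=23  G=42
Finish order: E → D → B → C → F → A → G

A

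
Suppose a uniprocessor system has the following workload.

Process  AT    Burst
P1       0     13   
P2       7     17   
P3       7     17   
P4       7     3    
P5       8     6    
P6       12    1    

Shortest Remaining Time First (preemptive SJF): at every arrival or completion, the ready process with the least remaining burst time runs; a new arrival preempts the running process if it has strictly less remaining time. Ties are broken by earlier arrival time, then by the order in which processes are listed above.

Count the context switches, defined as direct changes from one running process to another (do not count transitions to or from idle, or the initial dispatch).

Timeline: | P1 0-7 | P4 7-10 | P1 10-12 | P6 12-13 | P1 13-17 | P5 17-23 | P2 23-40 | P3 40-57 |
Completion: P1=17  P2=40  P3=57  P4=10  P5=23  P6=13
Turnaround (C−A): P1=17  P2=33  P3=50  P4=3  P5=15  P6=1

7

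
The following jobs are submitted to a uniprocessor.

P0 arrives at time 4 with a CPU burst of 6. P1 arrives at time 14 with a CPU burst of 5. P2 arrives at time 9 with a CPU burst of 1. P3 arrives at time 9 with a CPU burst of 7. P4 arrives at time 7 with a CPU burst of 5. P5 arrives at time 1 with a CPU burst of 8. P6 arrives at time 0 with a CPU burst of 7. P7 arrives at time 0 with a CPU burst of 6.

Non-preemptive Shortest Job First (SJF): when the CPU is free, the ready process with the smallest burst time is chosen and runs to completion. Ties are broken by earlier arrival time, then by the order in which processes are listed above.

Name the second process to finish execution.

P0

Timeline: | P7 0-6 | P0 6-12 | P2 12-13 | P4 13-18 | P1 18-23 | P6 23-30 | P3 30-37 | P5 37-45 |
Completion: P0=12  P1=23  P2=13  P3=37  P4=18  P5=45  P6=30  P7=6
Turnaround (C−A): P0=8  P1=9  P2=4  P3=28  P4=11  P5=44  P6=30  P7=6
Finish order: P7 → P0 → P2 → P4 → P1 → P6 → P3 → P5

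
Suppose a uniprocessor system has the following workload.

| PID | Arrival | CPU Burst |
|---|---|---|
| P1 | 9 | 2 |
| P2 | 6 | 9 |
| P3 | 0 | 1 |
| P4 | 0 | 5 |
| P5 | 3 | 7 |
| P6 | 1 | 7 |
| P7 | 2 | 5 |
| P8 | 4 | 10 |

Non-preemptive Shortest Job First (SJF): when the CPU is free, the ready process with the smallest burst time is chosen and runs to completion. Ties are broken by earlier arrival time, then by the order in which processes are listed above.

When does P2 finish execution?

36

Gantt: | P3 0-1 | P4 1-6 | P7 6-11 | P1 11-13 | P6 13-20 | P5 20-27 | P2 27-36 | P8 36-46 |
Completion: P1=13  P2=36  P3=1  P4=6  P5=27  P6=20  P7=11  P8=46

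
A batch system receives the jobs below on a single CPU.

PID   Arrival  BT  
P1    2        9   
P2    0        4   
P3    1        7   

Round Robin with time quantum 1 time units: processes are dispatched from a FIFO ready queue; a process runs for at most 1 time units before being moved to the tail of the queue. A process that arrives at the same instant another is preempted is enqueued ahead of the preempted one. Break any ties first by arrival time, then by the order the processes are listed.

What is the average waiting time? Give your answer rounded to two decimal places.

Timeline: | P2 0-1 | P3 1-2 | P2 2-3 | P1 3-4 | P3 4-5 | P2 5-6 | P1 6-7 | P3 7-8 | P2 8-9 | P1 9-10 | P3 10-11 | P1 11-12 | P3 12-13 | P1 13-14 | P3 14-15 | P1 15-16 | P3 16-17 | P1 17-20 |
Completion: P1=20  P2=9  P3=17
Turnaround (C−A): P1=18  P2=9  P3=16
Waiting times: P1=9, P2=5, P3=9
Average waiting = (9+5+9) / 3 = 23/3 = 7.67

7.67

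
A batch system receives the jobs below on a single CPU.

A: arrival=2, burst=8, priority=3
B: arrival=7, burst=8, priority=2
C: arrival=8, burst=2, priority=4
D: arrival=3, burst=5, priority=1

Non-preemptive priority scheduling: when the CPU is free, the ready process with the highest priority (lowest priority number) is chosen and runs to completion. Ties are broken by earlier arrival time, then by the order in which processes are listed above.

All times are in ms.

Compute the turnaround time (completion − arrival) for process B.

Gantt: | idle 0-2 | A 2-10 | D 10-15 | B 15-23 | C 23-25 |
Completion: A=10  B=23  C=25  D=15
Turnaround(B) = completion − arrival = 23 − 7 = 16

16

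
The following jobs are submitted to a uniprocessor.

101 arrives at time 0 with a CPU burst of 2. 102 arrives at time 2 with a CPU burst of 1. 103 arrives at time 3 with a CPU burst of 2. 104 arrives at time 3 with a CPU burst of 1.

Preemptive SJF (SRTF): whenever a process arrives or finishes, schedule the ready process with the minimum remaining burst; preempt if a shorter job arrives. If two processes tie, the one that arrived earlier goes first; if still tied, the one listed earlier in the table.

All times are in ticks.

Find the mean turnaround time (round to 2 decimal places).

1.75

Gantt: | 101 0-2 | 102 2-3 | 104 3-4 | 103 4-6 |
Completion: 101=2  102=3  103=6  104=4
Turnaround times: 101=2, 102=1, 103=3, 104=1
Average turnaround = (2+1+3+1) / 4 = 7/4 = 1.75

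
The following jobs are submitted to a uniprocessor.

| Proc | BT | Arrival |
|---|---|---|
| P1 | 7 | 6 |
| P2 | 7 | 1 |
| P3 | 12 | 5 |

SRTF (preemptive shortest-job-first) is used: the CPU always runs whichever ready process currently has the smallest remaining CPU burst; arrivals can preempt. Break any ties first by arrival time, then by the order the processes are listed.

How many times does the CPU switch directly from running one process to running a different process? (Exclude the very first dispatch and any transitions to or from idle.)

2

Schedule: | idle 0-1 | P2 1-8 | P1 8-15 | P3 15-27 |
Completion: P1=15  P2=8  P3=27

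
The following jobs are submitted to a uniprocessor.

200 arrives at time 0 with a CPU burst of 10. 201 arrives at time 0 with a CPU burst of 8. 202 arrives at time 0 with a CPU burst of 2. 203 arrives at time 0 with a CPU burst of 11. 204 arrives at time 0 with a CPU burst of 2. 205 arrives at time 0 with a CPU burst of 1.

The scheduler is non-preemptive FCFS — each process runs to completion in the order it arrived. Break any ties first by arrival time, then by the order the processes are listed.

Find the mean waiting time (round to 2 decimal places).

18.67

Timeline: | 200 0-10 | 201 10-18 | 202 18-20 | 203 20-31 | 204 31-33 | 205 33-34 |
Completion: 200=10  201=18  202=20  203=31  204=33  205=34
Turnaround (C−A): 200=10  201=18  202=20  203=31  204=33  205=34
Waiting times: 200=0, 201=10, 202=18, 203=20, 204=31, 205=33
Average waiting = (0+10+18+20+31+33) / 6 = 112/6 = 18.67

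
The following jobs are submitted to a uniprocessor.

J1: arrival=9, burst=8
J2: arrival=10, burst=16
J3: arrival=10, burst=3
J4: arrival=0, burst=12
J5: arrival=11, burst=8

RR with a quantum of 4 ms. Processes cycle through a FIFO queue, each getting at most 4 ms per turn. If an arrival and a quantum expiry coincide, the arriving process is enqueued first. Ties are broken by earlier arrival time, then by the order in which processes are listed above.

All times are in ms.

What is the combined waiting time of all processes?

65

Schedule: | J4 0-12 | J1 12-16 | J2 16-20 | J3 20-23 | J5 23-27 | J1 27-31 | J2 31-35 | J5 35-39 | J2 39-47 |
Completion: J1=31  J2=47  J3=23  J4=12  J5=39
Turnaround (C−A): J1=22  J2=37  J3=13  J4=12  J5=28
Waiting = turnaround − burst: J1=14, J2=21, J3=10, J4=0, J5=20
Total waiting = 14 + 21 + 10 + 0 + 20 = 65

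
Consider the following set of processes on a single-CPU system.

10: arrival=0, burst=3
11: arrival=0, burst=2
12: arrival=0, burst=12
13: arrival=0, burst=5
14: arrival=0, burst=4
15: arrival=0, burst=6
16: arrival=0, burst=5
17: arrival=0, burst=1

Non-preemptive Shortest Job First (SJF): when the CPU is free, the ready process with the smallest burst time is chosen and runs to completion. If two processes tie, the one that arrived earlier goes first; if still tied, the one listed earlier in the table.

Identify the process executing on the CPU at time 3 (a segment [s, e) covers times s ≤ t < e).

10

Schedule: | 17 0-1 | 11 1-3 | 10 3-6 | 14 6-10 | 13 10-15 | 16 15-20 | 15 20-26 | 12 26-38 |
Completion: 10=6  11=3  12=38  13=15  14=10  15=26  16=20  17=1
Turnaround (C−A): 10=6  11=3  12=38  13=15  14=10  15=26  16=20  17=1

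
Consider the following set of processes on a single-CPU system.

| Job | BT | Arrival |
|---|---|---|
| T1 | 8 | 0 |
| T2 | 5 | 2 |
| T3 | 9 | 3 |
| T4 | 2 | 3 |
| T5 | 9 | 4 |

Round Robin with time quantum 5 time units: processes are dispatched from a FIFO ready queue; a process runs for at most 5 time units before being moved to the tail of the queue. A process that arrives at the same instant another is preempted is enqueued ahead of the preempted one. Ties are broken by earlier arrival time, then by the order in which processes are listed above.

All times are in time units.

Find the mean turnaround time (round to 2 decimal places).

Timeline: | T1 0-5 | T2 5-10 | T3 10-15 | T4 15-17 | T5 17-22 | T1 22-25 | T3 25-29 | T5 29-33 |
Completion: T1=25  T2=10  T3=29  T4=17  T5=33
Turnaround times: T1=25, T2=8, T3=26, T4=14, T5=29
Average turnaround = (25+8+26+14+29) / 5 = 102/5 = 20.40

20.40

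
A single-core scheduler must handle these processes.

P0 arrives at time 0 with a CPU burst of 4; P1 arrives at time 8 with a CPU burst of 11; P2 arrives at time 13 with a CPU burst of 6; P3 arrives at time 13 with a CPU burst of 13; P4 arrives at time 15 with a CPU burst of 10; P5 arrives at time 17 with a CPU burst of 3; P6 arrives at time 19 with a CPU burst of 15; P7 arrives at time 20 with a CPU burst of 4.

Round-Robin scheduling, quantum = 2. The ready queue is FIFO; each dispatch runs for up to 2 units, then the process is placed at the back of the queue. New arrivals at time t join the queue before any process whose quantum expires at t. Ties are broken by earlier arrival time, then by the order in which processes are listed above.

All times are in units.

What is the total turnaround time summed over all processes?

262

Schedule: | P0 0-4 | idle 4-8 | P1 8-14 | P2 14-16 | P3 16-18 | P1 18-20 | P4 20-22 | P2 22-24 | P5 24-26 | P3 26-28 | P6 28-30 | P7 30-32 | P1 32-34 | P4 34-36 | P2 36-38 | P5 38-39 | P3 39-41 | P6 41-43 | P7 43-45 | P1 45-46 | P4 46-48 | P3 48-50 | P6 50-52 | P4 52-54 | P3 54-56 | P6 56-58 | P4 58-60 | P3 60-62 | P6 62-64 | P3 64-65 | P6 65-70 |
Completion: P0=4  P1=46  P2=38  P3=65  P4=60  P5=39  P6=70  P7=45
Turnaround = completion − arrival: P0=4, P1=38, P2=25, P3=52, P4=45, P5=22, P6=51, P7=25
Total turnaround = 4 + 38 + 25 + 52 + 45 + 22 + 51 + 25 = 262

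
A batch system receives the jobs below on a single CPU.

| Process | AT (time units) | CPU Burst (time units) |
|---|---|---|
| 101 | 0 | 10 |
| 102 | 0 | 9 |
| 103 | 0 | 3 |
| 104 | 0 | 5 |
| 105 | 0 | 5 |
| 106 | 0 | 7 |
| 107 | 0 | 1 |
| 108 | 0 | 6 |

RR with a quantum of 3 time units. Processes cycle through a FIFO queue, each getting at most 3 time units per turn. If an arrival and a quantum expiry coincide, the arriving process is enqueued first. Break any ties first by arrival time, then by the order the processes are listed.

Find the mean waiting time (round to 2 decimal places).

27.13

Gantt: | 101 0-3 | 102 3-6 | 103 6-9 | 104 9-12 | 105 12-15 | 106 15-18 | 107 18-19 | 108 19-22 | 101 22-25 | 102 25-28 | 104 28-30 | 105 30-32 | 106 32-35 | 108 35-38 | 101 38-41 | 102 41-44 | 106 44-45 | 101 45-46 |
Completion: 101=46  102=44  103=9  104=30  105=32  106=45  107=19  108=38
Turnaround (C−A): 101=46  102=44  103=9  104=30  105=32  106=45  107=19  108=38
Waiting times: 101=36, 102=35, 103=6, 104=25, 105=27, 106=38, 107=18, 108=32
Average waiting = (36+35+6+25+27+38+18+32) / 8 = 217/8 = 27.13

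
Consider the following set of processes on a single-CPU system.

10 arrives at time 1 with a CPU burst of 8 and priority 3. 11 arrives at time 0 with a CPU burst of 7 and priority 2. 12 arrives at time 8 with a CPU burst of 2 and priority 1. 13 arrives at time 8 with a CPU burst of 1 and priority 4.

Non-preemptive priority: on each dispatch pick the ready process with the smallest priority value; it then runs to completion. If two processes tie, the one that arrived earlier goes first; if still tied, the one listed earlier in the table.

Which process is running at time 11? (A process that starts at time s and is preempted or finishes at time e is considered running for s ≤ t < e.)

Gantt: | 11 0-7 | 10 7-15 | 12 15-17 | 13 17-18 |
Completion: 10=15  11=7  12=17  13=18

10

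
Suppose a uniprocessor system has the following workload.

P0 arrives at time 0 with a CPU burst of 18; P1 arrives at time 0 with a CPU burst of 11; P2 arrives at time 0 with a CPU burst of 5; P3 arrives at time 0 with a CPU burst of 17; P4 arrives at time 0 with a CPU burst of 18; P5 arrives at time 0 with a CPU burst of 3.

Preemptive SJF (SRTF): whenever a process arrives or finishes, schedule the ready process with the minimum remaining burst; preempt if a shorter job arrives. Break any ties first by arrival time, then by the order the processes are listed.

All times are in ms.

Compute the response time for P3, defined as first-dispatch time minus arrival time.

19

Timeline: | P5 0-3 | P2 3-8 | P1 8-19 | P3 19-36 | P0 36-54 | P4 54-72 |
Completion: P0=54  P1=19  P2=8  P3=36  P4=72  P5=3
Turnaround (C−A): P0=54  P1=19  P2=8  P3=36  P4=72  P5=3
Response(P3) = first start − arrival = 19 − 0 = 19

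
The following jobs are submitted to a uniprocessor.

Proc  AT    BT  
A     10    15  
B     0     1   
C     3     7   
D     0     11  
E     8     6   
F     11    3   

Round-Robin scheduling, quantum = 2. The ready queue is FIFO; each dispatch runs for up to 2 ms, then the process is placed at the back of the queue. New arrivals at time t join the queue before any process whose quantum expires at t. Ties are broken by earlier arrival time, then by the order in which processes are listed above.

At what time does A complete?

43

Schedule: | B 0-1 | D 1-3 | C 3-5 | D 5-7 | C 7-9 | D 9-11 | E 11-13 | C 13-15 | A 15-17 | F 17-19 | D 19-21 | E 21-23 | C 23-24 | A 24-26 | F 26-27 | D 27-29 | E 29-31 | A 31-33 | D 33-34 | A 34-43 |
Completion: A=43  B=1  C=24  D=34  E=31  F=27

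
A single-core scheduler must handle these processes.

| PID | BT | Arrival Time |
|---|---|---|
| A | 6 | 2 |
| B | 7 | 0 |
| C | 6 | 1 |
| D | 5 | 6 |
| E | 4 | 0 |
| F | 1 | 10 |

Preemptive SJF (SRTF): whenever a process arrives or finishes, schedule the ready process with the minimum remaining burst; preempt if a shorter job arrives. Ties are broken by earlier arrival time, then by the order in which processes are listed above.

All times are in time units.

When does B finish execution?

Schedule: | E 0-4 | C 4-10 | F 10-11 | D 11-16 | A 16-22 | B 22-29 |
Completion: A=22  B=29  C=10  D=16  E=4  F=11
Turnaround (C−A): A=20  B=29  C=9  D=10  E=4  F=1

29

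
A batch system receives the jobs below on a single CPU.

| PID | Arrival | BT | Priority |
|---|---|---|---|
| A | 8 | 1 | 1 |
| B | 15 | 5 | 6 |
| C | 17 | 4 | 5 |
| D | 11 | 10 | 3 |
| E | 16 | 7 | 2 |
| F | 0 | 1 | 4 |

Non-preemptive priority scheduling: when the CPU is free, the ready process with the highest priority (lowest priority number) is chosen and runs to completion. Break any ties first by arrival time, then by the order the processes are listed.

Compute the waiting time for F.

0

Schedule: | F 0-1 | idle 1-8 | A 8-9 | idle 9-11 | D 11-21 | E 21-28 | C 28-32 | B 32-37 |
Completion: A=9  B=37  C=32  D=21  E=28  F=1
Waiting(F) = turnaround − burst = 1 − 1 = 0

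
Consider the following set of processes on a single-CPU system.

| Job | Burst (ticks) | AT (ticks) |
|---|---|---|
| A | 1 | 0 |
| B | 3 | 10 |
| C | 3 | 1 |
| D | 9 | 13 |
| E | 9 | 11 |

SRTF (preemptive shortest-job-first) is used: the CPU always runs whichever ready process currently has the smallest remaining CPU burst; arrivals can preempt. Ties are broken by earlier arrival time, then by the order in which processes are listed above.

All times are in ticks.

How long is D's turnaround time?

18

Schedule: | A 0-1 | C 1-4 | idle 4-10 | B 10-13 | E 13-22 | D 22-31 |
Completion: A=1  B=13  C=4  D=31  E=22
Turnaround(D) = completion − arrival = 31 − 13 = 18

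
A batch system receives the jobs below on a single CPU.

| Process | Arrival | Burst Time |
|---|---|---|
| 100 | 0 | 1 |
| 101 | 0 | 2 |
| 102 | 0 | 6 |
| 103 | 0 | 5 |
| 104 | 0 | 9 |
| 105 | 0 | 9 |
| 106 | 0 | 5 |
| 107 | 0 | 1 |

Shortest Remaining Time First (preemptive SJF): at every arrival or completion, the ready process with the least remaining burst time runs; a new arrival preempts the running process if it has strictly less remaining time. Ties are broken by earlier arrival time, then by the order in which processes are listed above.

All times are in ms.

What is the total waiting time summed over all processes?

Gantt: | 100 0-1 | 107 1-2 | 101 2-4 | 103 4-9 | 106 9-14 | 102 14-20 | 104 20-29 | 105 29-38 |
Completion: 100=1  101=4  102=20  103=9  104=29  105=38  106=14  107=2
Waiting = turnaround − burst: 100=0, 101=2, 102=14, 103=4, 104=20, 105=29, 106=9, 107=1
Total waiting = 0 + 2 + 14 + 4 + 20 + 29 + 9 + 1 = 79

79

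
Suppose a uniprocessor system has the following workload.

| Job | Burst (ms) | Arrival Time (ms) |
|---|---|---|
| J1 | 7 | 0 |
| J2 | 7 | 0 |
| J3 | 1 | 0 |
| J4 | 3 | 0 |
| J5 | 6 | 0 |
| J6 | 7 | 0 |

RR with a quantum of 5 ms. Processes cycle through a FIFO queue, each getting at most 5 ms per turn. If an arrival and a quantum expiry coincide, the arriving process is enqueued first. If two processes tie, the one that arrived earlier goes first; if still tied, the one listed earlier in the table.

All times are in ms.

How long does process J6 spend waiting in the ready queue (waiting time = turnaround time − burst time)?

Gantt: | J1 0-5 | J2 5-10 | J3 10-11 | J4 11-14 | J5 14-19 | J6 19-24 | J1 24-26 | J2 26-28 | J5 28-29 | J6 29-31 |
Completion: J1=26  J2=28  J3=11  J4=14  J5=29  J6=31
Waiting(J6) = turnaround − burst = 31 − 7 = 24

24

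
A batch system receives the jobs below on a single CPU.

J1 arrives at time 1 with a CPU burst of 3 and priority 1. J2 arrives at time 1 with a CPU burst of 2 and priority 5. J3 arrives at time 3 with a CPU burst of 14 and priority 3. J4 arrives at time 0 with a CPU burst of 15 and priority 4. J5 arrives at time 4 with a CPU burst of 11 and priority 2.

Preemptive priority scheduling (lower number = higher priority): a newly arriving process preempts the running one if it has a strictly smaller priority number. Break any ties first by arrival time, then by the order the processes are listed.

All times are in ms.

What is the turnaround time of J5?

11

Gantt: | J4 0-1 | J1 1-4 | J5 4-15 | J3 15-29 | J4 29-43 | J2 43-45 |
Completion: J1=4  J2=45  J3=29  J4=43  J5=15
Turnaround (C−A): J1=3  J2=44  J3=26  J4=43  J5=11
Turnaround(J5) = completion − arrival = 15 − 4 = 11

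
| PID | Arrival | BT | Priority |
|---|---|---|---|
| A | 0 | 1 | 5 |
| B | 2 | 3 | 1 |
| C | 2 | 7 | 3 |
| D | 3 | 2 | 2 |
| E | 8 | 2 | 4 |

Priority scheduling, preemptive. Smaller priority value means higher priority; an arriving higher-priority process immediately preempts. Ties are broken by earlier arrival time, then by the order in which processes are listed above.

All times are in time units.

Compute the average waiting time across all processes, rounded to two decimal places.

Gantt: | A 0-1 | idle 1-2 | B 2-5 | D 5-7 | C 7-14 | E 14-16 |
Completion: A=1  B=5  C=14  D=7  E=16
Turnaround (C−A): A=1  B=3  C=12  D=4  E=8
Waiting times: A=0, B=0, C=5, D=2, E=6
Average waiting = (0+0+5+2+6) / 5 = 13/5 = 2.60

2.60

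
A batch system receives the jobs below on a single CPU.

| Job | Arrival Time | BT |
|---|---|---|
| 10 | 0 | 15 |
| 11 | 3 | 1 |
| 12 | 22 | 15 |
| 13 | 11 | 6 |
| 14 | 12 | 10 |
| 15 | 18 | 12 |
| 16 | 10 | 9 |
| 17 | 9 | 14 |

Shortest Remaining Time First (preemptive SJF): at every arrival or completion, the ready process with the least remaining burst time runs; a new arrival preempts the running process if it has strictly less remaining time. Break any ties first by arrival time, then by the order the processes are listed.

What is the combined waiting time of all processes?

149

Schedule: | 10 0-3 | 11 3-4 | 10 4-16 | 13 16-22 | 16 22-31 | 14 31-41 | 15 41-53 | 17 53-67 | 12 67-82 |
Completion: 10=16  11=4  12=82  13=22  14=41  15=53  16=31  17=67
Turnaround (C−A): 10=16  11=1  12=60  13=11  14=29  15=35  16=21  17=58
Waiting = turnaround − burst: 10=1, 11=0, 12=45, 13=5, 14=19, 15=23, 16=12, 17=44
Total waiting = 1 + 0 + 45 + 5 + 19 + 23 + 12 + 44 = 149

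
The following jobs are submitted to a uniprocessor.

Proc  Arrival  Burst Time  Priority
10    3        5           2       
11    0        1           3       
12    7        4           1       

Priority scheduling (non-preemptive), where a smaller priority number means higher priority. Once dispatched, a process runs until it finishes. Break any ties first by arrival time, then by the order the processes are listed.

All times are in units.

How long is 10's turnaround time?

Schedule: | 11 0-1 | idle 1-3 | 10 3-8 | 12 8-12 |
Completion: 10=8  11=1  12=12
Turnaround(10) = completion − arrival = 8 − 3 = 5

5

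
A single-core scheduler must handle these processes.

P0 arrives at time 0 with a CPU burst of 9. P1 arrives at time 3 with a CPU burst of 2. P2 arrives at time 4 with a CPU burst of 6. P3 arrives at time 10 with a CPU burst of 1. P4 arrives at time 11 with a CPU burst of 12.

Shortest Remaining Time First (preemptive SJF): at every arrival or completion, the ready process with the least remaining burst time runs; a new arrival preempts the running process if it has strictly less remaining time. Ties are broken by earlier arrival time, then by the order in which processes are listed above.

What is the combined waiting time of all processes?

Gantt: | P0 0-3 | P1 3-5 | P0 5-11 | P3 11-12 | P2 12-18 | P4 18-30 |
Completion: P0=11  P1=5  P2=18  P3=12  P4=30
Turnaround (C−A): P0=11  P1=2  P2=14  P3=2  P4=19
Waiting = turnaround − burst: P0=2, P1=0, P2=8, P3=1, P4=7
Total waiting = 2 + 0 + 8 + 1 + 7 = 18

18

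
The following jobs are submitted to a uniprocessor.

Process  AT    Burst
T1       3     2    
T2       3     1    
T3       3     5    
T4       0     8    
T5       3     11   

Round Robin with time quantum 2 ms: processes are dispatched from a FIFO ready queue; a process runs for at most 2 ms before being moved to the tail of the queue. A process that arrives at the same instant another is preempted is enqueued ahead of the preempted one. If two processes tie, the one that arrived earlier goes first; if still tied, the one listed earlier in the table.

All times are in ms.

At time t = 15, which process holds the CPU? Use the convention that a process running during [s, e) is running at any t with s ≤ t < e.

Schedule: | T4 0-4 | T1 4-6 | T2 6-7 | T3 7-9 | T5 9-11 | T4 11-13 | T3 13-15 | T5 15-17 | T4 17-19 | T3 19-20 | T5 20-27 |
Completion: T1=6  T2=7  T3=20  T4=19  T5=27
Turnaround (C−A): T1=3  T2=4  T3=17  T4=19  T5=24

T5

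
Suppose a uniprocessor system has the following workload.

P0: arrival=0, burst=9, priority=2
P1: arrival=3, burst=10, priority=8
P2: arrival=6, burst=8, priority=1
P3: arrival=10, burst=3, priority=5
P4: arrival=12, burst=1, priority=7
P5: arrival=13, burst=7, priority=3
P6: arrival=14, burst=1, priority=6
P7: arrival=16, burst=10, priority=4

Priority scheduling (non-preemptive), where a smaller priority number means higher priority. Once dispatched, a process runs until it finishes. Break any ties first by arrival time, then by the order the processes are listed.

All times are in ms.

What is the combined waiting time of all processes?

Timeline: | P0 0-9 | P2 9-17 | P5 17-24 | P7 24-34 | P3 34-37 | P6 37-38 | P4 38-39 | P1 39-49 |
Completion: P0=9  P1=49  P2=17  P3=37  P4=39  P5=24  P6=38  P7=34
Turnaround (C−A): P0=9  P1=46  P2=11  P3=27  P4=27  P5=11  P6=24  P7=18
Waiting = turnaround − burst: P0=0, P1=36, P2=3, P3=24, P4=26, P5=4, P6=23, P7=8
Total waiting = 0 + 36 + 3 + 24 + 26 + 4 + 23 + 8 = 124

124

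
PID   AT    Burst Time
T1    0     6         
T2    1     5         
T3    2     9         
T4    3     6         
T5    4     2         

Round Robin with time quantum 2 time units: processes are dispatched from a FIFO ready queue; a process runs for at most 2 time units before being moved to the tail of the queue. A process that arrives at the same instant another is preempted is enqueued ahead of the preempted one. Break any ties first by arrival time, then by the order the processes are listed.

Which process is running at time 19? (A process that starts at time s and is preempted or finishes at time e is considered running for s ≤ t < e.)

T4

Schedule: | T1 0-2 | T2 2-4 | T3 4-6 | T1 6-8 | T4 8-10 | T5 10-12 | T2 12-14 | T3 14-16 | T1 16-18 | T4 18-20 | T2 20-21 | T3 21-23 | T4 23-25 | T3 25-28 |
Completion: T1=18  T2=21  T3=28  T4=25  T5=12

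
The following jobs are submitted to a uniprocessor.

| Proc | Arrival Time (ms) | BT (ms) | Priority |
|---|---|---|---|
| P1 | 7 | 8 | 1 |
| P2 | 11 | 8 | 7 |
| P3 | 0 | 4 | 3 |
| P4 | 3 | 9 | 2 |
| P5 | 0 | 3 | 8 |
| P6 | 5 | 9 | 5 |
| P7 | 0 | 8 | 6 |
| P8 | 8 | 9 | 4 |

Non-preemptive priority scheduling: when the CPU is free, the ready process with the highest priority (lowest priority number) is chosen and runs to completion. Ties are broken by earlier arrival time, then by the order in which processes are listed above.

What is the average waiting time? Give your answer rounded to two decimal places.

Timeline: | P3 0-4 | P4 4-13 | P1 13-21 | P8 21-30 | P6 30-39 | P7 39-47 | P2 47-55 | P5 55-58 |
Completion: P1=21  P2=55  P3=4  P4=13  P5=58  P6=39  P7=47  P8=30
Waiting times: P1=6, P2=36, P3=0, P4=1, P5=55, P6=25, P7=39, P8=13
Average waiting = (6+36+0+1+55+25+39+13) / 8 = 175/8 = 21.88

21.88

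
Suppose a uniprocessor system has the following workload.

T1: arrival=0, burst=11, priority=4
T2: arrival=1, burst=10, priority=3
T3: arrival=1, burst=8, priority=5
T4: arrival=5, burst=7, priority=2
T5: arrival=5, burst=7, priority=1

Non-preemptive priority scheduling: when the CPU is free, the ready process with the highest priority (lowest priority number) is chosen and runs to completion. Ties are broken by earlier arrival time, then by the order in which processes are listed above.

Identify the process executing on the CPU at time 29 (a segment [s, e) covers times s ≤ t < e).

Timeline: | T1 0-11 | T5 11-18 | T4 18-25 | T2 25-35 | T3 35-43 |
Completion: T1=11  T2=35  T3=43  T4=25  T5=18

T2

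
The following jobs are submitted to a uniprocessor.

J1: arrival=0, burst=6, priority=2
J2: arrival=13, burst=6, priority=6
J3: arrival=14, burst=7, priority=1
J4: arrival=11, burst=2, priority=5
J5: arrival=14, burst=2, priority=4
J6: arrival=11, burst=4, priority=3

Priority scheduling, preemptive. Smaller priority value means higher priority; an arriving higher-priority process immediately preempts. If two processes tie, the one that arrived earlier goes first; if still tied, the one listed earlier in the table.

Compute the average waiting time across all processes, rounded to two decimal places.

Schedule: | J1 0-6 | idle 6-11 | J6 11-14 | J3 14-21 | J6 21-22 | J5 22-24 | J4 24-26 | J2 26-32 |
Completion: J1=6  J2=32  J3=21  J4=26  J5=24  J6=22
Turnaround (C−A): J1=6  J2=19  J3=7  J4=15  J5=10  J6=11
Waiting times: J1=0, J2=13, J3=0, J4=13, J5=8, J6=7
Average waiting = (0+13+0+13+8+7) / 6 = 41/6 = 6.83

6.83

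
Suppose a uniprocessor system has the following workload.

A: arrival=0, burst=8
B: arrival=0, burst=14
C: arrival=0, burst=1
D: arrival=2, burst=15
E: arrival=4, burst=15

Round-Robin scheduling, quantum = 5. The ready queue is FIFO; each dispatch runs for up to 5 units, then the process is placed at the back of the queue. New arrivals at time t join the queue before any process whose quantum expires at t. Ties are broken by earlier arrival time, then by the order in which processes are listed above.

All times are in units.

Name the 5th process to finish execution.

Gantt: | A 0-5 | B 5-10 | C 10-11 | D 11-16 | E 16-21 | A 21-24 | B 24-29 | D 29-34 | E 34-39 | B 39-43 | D 43-48 | E 48-53 |
Completion: A=24  B=43  C=11  D=48  E=53
Turnaround (C−A): A=24  B=43  C=11  D=46  E=49
Finish order: C → A → B → D → E

E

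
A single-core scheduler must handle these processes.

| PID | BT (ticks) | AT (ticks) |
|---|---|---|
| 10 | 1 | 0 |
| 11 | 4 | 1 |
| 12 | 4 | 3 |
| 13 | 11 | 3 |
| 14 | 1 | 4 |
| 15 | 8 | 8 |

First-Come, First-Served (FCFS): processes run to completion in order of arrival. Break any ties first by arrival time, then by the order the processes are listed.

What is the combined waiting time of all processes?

Gantt: | 10 0-1 | 11 1-5 | 12 5-9 | 13 9-20 | 14 20-21 | 15 21-29 |
Completion: 10=1  11=5  12=9  13=20  14=21  15=29
Waiting = turnaround − burst: 10=0, 11=0, 12=2, 13=6, 14=16, 15=13
Total waiting = 0 + 0 + 2 + 6 + 16 + 13 = 37

37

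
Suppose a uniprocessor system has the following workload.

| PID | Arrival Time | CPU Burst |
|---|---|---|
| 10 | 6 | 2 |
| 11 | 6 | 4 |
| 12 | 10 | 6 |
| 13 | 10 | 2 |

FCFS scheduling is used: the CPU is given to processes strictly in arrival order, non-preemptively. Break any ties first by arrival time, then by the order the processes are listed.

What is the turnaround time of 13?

10

Gantt: | idle 0-6 | 10 6-8 | 11 8-12 | 12 12-18 | 13 18-20 |
Completion: 10=8  11=12  12=18  13=20
Turnaround (C−A): 10=2  11=6  12=8  13=10
Turnaround(13) = completion − arrival = 20 − 10 = 10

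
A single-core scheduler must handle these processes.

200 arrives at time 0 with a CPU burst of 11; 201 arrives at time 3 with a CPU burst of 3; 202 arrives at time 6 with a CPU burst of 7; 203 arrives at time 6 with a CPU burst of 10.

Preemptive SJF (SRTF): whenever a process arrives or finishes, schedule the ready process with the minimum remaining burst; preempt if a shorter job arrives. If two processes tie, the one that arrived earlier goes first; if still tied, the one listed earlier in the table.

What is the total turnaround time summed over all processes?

56

Gantt: | 200 0-3 | 201 3-6 | 202 6-13 | 200 13-21 | 203 21-31 |
Completion: 200=21  201=6  202=13  203=31
Turnaround (C−A): 200=21  201=3  202=7  203=25
Turnaround = completion − arrival: 200=21, 201=3, 202=7, 203=25
Total turnaround = 21 + 3 + 7 + 25 = 56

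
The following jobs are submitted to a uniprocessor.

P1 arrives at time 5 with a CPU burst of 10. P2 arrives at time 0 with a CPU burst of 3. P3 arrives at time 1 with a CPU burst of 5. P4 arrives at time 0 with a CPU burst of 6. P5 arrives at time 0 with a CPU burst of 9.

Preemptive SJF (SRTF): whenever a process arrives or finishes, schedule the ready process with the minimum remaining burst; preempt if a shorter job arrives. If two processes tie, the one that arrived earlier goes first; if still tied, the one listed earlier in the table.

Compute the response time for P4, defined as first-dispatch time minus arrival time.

Timeline: | P2 0-3 | P3 3-8 | P4 8-14 | P5 14-23 | P1 23-33 |
Completion: P1=33  P2=3  P3=8  P4=14  P5=23
Response(P4) = first start − arrival = 8 − 0 = 8

8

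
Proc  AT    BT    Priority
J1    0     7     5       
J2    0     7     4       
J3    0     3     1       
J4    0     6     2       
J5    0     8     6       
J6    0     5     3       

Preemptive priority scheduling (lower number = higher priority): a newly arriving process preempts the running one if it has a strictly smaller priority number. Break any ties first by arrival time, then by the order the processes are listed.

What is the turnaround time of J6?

Timeline: | J3 0-3 | J4 3-9 | J6 9-14 | J2 14-21 | J1 21-28 | J5 28-36 |
Completion: J1=28  J2=21  J3=3  J4=9  J5=36  J6=14
Turnaround (C−A): J1=28  J2=21  J3=3  J4=9  J5=36  J6=14
Turnaround(J6) = completion − arrival = 14 − 0 = 14

14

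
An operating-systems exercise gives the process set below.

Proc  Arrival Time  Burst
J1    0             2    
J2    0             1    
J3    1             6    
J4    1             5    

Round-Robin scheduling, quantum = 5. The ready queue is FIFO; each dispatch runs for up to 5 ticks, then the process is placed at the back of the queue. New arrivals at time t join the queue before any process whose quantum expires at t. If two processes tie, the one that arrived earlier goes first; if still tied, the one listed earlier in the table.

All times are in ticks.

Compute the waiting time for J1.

0

Schedule: | J1 0-2 | J2 2-3 | J3 3-8 | J4 8-13 | J3 13-14 |
Completion: J1=2  J2=3  J3=14  J4=13
Turnaround (C−A): J1=2  J2=3  J3=13  J4=12
Waiting(J1) = turnaround − burst = 2 − 2 = 0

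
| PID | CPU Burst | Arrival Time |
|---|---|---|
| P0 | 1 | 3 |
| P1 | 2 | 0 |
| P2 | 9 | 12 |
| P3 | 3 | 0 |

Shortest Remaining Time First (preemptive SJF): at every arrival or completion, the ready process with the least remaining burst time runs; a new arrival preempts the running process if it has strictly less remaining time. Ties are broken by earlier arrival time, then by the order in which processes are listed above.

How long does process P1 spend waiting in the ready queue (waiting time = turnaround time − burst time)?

0

Timeline: | P1 0-2 | P3 2-3 | P0 3-4 | P3 4-6 | idle 6-12 | P2 12-21 |
Completion: P0=4  P1=2  P2=21  P3=6
Turnaround (C−A): P0=1  P1=2  P2=9  P3=6
Waiting(P1) = turnaround − burst = 2 − 2 = 0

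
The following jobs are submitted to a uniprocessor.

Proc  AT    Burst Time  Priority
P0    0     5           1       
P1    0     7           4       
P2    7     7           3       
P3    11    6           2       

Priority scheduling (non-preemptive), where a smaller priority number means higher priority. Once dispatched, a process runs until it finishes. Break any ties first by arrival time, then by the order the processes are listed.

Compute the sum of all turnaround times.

Gantt: | P0 0-5 | P1 5-12 | P3 12-18 | P2 18-25 |
Completion: P0=5  P1=12  P2=25  P3=18
Turnaround (C−A): P0=5  P1=12  P2=18  P3=7
Turnaround = completion − arrival: P0=5, P1=12, P2=18, P3=7
Total turnaround = 5 + 12 + 18 + 7 = 42

42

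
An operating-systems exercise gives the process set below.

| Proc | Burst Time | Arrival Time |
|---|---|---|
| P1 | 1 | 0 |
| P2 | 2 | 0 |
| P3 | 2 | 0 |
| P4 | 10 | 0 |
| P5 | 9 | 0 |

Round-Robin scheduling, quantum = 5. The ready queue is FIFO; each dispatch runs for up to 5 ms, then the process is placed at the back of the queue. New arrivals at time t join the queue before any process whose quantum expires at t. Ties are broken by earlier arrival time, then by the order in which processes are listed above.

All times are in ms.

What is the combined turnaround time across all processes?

Schedule: | P1 0-1 | P2 1-3 | P3 3-5 | P4 5-10 | P5 10-15 | P4 15-20 | P5 20-24 |
Completion: P1=1  P2=3  P3=5  P4=20  P5=24
Turnaround (C−A): P1=1  P2=3  P3=5  P4=20  P5=24
Turnaround = completion − arrival: P1=1, P2=3, P3=5, P4=20, P5=24
Total turnaround = 1 + 3 + 5 + 20 + 24 = 53

53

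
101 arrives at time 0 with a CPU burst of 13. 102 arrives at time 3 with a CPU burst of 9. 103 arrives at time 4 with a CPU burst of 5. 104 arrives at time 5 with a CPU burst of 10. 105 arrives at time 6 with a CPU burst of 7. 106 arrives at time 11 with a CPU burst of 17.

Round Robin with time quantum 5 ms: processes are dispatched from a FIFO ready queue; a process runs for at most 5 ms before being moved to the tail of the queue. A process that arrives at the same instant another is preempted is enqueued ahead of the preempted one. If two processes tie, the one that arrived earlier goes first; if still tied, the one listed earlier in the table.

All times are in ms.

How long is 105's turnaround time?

Gantt: | 101 0-5 | 102 5-10 | 103 10-15 | 104 15-20 | 101 20-25 | 105 25-30 | 102 30-34 | 106 34-39 | 104 39-44 | 101 44-47 | 105 47-49 | 106 49-61 |
Completion: 101=47  102=34  103=15  104=44  105=49  106=61
Turnaround (C−A): 101=47  102=31  103=11  104=39  105=43  106=50
Turnaround(105) = completion − arrival = 49 − 6 = 43

43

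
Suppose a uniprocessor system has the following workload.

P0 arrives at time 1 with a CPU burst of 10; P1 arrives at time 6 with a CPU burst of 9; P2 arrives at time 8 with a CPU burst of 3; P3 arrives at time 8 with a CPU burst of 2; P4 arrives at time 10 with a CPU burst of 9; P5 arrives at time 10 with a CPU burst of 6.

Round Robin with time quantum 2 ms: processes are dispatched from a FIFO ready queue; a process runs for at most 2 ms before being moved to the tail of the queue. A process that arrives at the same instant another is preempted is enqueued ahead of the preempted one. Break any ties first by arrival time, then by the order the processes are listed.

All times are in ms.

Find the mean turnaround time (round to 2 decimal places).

Gantt: | idle 0-1 | P0 1-7 | P1 7-9 | P0 9-11 | P2 11-13 | P3 13-15 | P1 15-17 | P4 17-19 | P5 19-21 | P0 21-23 | P2 23-24 | P1 24-26 | P4 26-28 | P5 28-30 | P1 30-32 | P4 32-34 | P5 34-36 | P1 36-37 | P4 37-40 |
Completion: P0=23  P1=37  P2=24  P3=15  P4=40  P5=36
Turnaround times: P0=22, P1=31, P2=16, P3=7, P4=30, P5=26
Average turnaround = (22+31+16+7+30+26) / 6 = 132/6 = 22.00

22.00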